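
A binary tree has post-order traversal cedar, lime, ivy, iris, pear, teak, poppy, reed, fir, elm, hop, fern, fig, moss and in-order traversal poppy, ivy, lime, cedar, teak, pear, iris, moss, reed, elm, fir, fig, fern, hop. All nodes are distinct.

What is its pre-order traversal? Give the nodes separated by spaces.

moss poppy teak ivy lime cedar pear iris fig elm reed fir fern hop

The last element of post-order is the root; it splits in-order into left and right subtrees.
Root moss: left subtree has 7 nodes {poppy, ivy, lime, cedar, teak, pear, iris}, right has 6 {reed, elm, fir, fig, fern, hop}.
  Root poppy: left subtree has 0 nodes { }, right has 6 {ivy, lime, cedar, teak, pear, iris}.
    Root teak: left subtree has 3 nodes {ivy, lime, cedar}, right has 2 {pear, iris}.
      Root ivy: left subtree has 0 nodes { }, right has 2 {lime, cedar}.
        Root lime: left subtree has 0 nodes { }, right has 1 {cedar}.
      Root pear: left subtree has 0 nodes { }, right has 1 {iris}.
  Root fig: left subtree has 3 nodes {reed, elm, fir}, right has 2 {fern, hop}.
    Root elm: left subtree has 1 node {reed}, right has 1 {fir}.
    Root fern: left subtree has 0 nodes { }, right has 1 {hop}.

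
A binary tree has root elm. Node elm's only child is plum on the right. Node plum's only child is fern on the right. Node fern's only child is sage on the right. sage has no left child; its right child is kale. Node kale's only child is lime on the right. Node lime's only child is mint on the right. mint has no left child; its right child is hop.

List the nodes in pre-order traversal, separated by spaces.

Pre-order visits the node, then its left subtree, then its right subtree.
Visit elm.
At elm: no left child.
At elm: go right to plum.
  Visit plum.
  At plum: no left child.
  At plum: go right to fern.
    Visit fern.
    At fern: no left child.
    At fern: go right to sage.
      Visit sage.
      At sage: no left child.
      At sage: go right to kale.
        Visit kale.
        At kale: no left child.
        At kale: go right to lime.
          Visit lime.
          At lime: no left child.
          At lime: go right to mint.
            Visit mint.
            At mint: no left child.
            At mint: go right to hop.
              hop is a leaf — visit hop.

elm plum fern sage kale lime mint hop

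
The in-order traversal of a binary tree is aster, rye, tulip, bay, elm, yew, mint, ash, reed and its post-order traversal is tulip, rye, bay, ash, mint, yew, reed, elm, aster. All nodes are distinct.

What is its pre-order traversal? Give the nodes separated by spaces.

The last element of post-order is the root; it splits in-order into left and right subtrees.
Root aster: left subtree has 0 nodes { }, right has 8 {rye, tulip, bay, elm, yew, mint, ash, reed}.
  Root elm: left subtree has 3 nodes {rye, tulip, bay}, right has 4 {yew, mint, ash, reed}.
    Root bay: left subtree has 2 nodes {rye, tulip}, right has 0 { }.
      Root rye: left subtree has 0 nodes { }, right has 1 {tulip}.
    Root reed: left subtree has 3 nodes {yew, mint, ash}, right has 0 { }.
      Root yew: left subtree has 0 nodes { }, right has 2 {mint, ash}.
        Root mint: left subtree has 0 nodes { }, right has 1 {ash}.

aster elm bay rye tulip reed yew mint ash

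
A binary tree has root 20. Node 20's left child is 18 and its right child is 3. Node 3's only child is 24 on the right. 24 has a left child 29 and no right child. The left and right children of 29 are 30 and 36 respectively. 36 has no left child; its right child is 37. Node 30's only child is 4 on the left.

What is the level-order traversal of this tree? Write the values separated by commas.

20, 18, 3, 24, 29, 30, 36, 4, 37

Level-order visits nodes level by level from the root, left to right within each level.
Level 0: 20
Level 1: 18, 3
Level 2: 24
Level 3: 29
Level 4: 30, 36
Level 5: 4, 37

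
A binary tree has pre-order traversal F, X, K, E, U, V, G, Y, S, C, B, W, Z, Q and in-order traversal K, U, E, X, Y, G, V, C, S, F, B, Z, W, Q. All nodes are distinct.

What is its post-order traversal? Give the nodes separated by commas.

The first element of pre-order is the root; it splits in-order into left and right subtrees.
Root F: left subtree has 9 nodes {K, U, E, X, Y, G, V, C, S}, right has 4 {B, Z, W, Q}.
  Root X: left subtree has 3 nodes {K, U, E}, right has 5 {Y, G, V, C, S}.
    Root K: left subtree has 0 nodes { }, right has 2 {U, E}.
      Root E: left subtree has 1 node {U}, right has 0 { }.
    Root V: left subtree has 2 nodes {Y, G}, right has 2 {C, S}.
      Root G: left subtree has 1 node {Y}, right has 0 { }.
      Root S: left subtree has 1 node {C}, right has 0 { }.
  Root B: left subtree has 0 nodes { }, right has 3 {Z, W, Q}.
    Root W: left subtree has 1 node {Z}, right has 1 {Q}.

U, E, K, Y, G, C, S, V, X, Z, Q, W, B, F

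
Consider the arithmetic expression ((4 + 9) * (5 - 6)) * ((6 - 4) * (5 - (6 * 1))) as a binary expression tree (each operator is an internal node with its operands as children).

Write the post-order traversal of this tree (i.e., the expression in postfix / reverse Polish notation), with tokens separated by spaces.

4 9 + 5 6 - * 6 4 - 5 6 1 * - * *

Post-order on an expression tree gives postfix notation: for each operator, emit left operand, right operand, then the operator.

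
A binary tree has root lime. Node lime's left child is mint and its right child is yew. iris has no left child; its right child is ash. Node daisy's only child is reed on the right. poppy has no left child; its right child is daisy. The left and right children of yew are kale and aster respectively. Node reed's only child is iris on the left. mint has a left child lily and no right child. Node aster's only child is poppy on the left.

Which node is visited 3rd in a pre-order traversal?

lily

Pre-order visits the node, then its left subtree, then its right subtree.
Visit lime.
At lime: go left to mint.
  Visit mint.
  At mint: go left to lily.
    lily is a leaf — visit lily.
  At mint: no right child.
At lime: go right to yew.
  Visit yew.
  At yew: go left to kale.
    kale is a leaf — visit kale.
  At yew: go right to aster.
    Visit aster.
    At aster: go left to poppy.
      Visit poppy.
      At poppy: no left child.
      At poppy: go right to daisy.
        Visit daisy.
        At daisy: no left child.
        At daisy: go right to reed.
          Visit reed.
          At reed: go left to iris.
            Visit iris.
            At iris: no left child.
            At iris: go right to ash.
              ash is a leaf — visit ash.
          At reed: no right child.
    At aster: no right child.
Full pre-order sequence: lime, mint, lily, yew, kale, aster, poppy, daisy, reed, iris, ash.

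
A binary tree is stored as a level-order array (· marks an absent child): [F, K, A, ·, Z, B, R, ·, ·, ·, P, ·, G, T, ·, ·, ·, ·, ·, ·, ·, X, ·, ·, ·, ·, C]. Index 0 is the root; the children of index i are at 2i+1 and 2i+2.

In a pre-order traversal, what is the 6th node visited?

Pre-order visits the node, then its left subtree, then its right subtree.
Visit F.
At F: go left to K.
  Visit K.
  At K: no left child.
  At K: go right to Z.
    Visit Z.
    At Z: no left child.
    At Z: go right to P.
      Visit P.
      At P: go left to X.
        X is a leaf — visit X.
      At P: no right child.
At F: go right to A.
  Visit A.
  At A: go left to B.
    Visit B.
    At B: no left child.
    At B: go right to G.
      Visit G.
      At G: no left child.
      At G: go right to C.
        C is a leaf — visit C.
  At A: go right to R.
    Visit R.
    At R: go left to T.
      T is a leaf — visit T.
    At R: no right child.
Full pre-order sequence: F, K, Z, P, X, A, B, G, C, R, T.

A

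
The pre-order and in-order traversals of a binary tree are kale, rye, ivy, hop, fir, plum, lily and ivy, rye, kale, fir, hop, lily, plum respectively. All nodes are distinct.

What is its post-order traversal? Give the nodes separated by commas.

ivy, rye, fir, lily, plum, hop, kale

The first element of pre-order is the root; it splits in-order into left and right subtrees.
Root kale: left subtree has 2 nodes {ivy, rye}, right has 4 {fir, hop, lily, plum}.
  Root rye: left subtree has 1 node {ivy}, right has 0 { }.
  Root hop: left subtree has 1 node {fir}, right has 2 {lily, plum}.
    Root plum: left subtree has 1 node {lily}, right has 0 { }.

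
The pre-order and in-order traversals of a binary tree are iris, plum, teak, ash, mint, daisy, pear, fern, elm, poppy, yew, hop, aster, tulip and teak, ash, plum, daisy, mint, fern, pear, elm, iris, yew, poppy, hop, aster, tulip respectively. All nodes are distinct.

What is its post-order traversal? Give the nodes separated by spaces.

The first element of pre-order is the root; it splits in-order into left and right subtrees.
Root iris: left subtree has 8 nodes {teak, ash, plum, daisy, mint, fern, pear, elm}, right has 5 {yew, poppy, hop, aster, tulip}.
  Root plum: left subtree has 2 nodes {teak, ash}, right has 5 {daisy, mint, fern, pear, elm}.
    Root teak: left subtree has 0 nodes { }, right has 1 {ash}.
    Root mint: left subtree has 1 node {daisy}, right has 3 {fern, pear, elm}.
      Root pear: left subtree has 1 node {fern}, right has 1 {elm}.
  Root poppy: left subtree has 1 node {yew}, right has 3 {hop, aster, tulip}.
    Root hop: left subtree has 0 nodes { }, right has 2 {aster, tulip}.
      Root aster: left subtree has 0 nodes { }, right has 1 {tulip}.

ash teak daisy fern elm pear mint plum yew tulip aster hop poppy iris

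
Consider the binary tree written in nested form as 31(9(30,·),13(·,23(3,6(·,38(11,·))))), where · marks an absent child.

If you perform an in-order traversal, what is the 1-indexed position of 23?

6

In-order visits the left subtree, then the node, then the right subtree.
At 31: go left to 9.
  At 9: go left to 30.
    30 is a leaf — visit 30.
  Visit 9.
  At 9: no right child.
Visit 31.
At 31: go right to 13.
  At 13: no left child.
  Visit 13.
  At 13: go right to 23.
    At 23: go left to 3.
      3 is a leaf — visit 3.
    Visit 23.
    At 23: go right to 6.
      At 6: no left child.
      Visit 6.
      At 6: go right to 38.
        At 38: go left to 11.
          11 is a leaf — visit 11.
        Visit 38.
        At 38: no right child.
Full in-order sequence: 30, 9, 31, 13, 3, 23, 6, 11, 38.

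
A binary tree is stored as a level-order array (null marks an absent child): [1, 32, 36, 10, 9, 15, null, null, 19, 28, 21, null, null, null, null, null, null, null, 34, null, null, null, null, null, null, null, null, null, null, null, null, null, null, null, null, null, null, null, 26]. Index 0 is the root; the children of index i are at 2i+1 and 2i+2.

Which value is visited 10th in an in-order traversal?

In-order visits the left subtree, then the node, then the right subtree.
At 1: go left to 32.
  At 32: go left to 10.
    At 10: no left child.
    Visit 10.
    At 10: go right to 19.
      At 19: no left child.
      Visit 19.
      At 19: go right to 34.
        At 34: no left child.
        Visit 34.
        At 34: go right to 26.
          26 is a leaf — visit 26.
  Visit 32.
  At 32: go right to 9.
    At 9: go left to 28.
      28 is a leaf — visit 28.
    Visit 9.
    At 9: go right to 21.
      21 is a leaf — visit 21.
Visit 1.
At 1: go right to 36.
  At 36: go left to 15.
    15 is a leaf — visit 15.
  Visit 36.
  At 36: no right child.
Full in-order sequence: 10, 19, 34, 26, 32, 28, 9, 21, 1, 15, 36.

15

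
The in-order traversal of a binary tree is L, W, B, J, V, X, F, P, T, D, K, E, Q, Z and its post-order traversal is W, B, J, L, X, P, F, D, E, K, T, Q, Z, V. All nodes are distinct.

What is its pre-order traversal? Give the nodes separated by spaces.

The last element of post-order is the root; it splits in-order into left and right subtrees.
Root V: left subtree has 4 nodes {L, W, B, J}, right has 9 {X, F, P, T, D, K, E, Q, Z}.
  Root L: left subtree has 0 nodes { }, right has 3 {W, B, J}.
    Root J: left subtree has 2 nodes {W, B}, right has 0 { }.
      Root B: left subtree has 1 node {W}, right has 0 { }.
  Root Z: left subtree has 8 nodes {X, F, P, T, D, K, E, Q}, right has 0 { }.
    Root Q: left subtree has 7 nodes {X, F, P, T, D, K, E}, right has 0 { }.
      Root T: left subtree has 3 nodes {X, F, P}, right has 3 {D, K, E}.
        Root F: left subtree has 1 node {X}, right has 1 {P}.
        Root K: left subtree has 1 node {D}, right has 1 {E}.

V L J B W Z Q T F X P K D E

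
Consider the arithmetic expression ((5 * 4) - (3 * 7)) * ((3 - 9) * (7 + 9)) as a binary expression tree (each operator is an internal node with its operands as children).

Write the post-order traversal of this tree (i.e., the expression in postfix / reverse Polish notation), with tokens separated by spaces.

Post-order on an expression tree gives postfix notation: for each operator, emit left operand, right operand, then the operator.

5 4 * 3 7 * - 3 9 - 7 9 + * *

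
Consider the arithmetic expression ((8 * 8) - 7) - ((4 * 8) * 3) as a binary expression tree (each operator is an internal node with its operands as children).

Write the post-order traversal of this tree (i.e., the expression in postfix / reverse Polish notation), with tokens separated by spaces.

8 8 * 7 - 4 8 * 3 * -

Post-order on an expression tree gives postfix notation: for each operator, emit left operand, right operand, then the operator.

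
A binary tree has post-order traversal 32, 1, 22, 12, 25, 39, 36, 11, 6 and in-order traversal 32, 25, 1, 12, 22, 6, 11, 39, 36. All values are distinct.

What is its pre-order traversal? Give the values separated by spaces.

The last element of post-order is the root; it splits in-order into left and right subtrees.
Root 6: left subtree has 5 nodes {32, 25, 1, 12, 22}, right has 3 {11, 39, 36}.
  Root 25: left subtree has 1 node {32}, right has 3 {1, 12, 22}.
    Root 12: left subtree has 1 node {1}, right has 1 {22}.
  Root 11: left subtree has 0 nodes { }, right has 2 {39, 36}.
    Root 36: left subtree has 1 node {39}, right has 0 { }.

6 25 32 12 1 22 11 36 39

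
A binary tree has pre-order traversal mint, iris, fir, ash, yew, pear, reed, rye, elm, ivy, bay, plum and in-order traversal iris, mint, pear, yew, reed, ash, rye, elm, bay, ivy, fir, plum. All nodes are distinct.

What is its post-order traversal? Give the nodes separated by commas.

iris, pear, reed, yew, bay, ivy, elm, rye, ash, plum, fir, mint

The first element of pre-order is the root; it splits in-order into left and right subtrees.
Root mint: left subtree has 1 node {iris}, right has 10 {pear, yew, reed, ash, rye, elm, bay, ivy, fir, plum}.
  Root fir: left subtree has 8 nodes {pear, yew, reed, ash, rye, elm, bay, ivy}, right has 1 {plum}.
    Root ash: left subtree has 3 nodes {pear, yew, reed}, right has 4 {rye, elm, bay, ivy}.
      Root yew: left subtree has 1 node {pear}, right has 1 {reed}.
      Root rye: left subtree has 0 nodes { }, right has 3 {elm, bay, ivy}.
        Root elm: left subtree has 0 nodes { }, right has 2 {bay, ivy}.
          Root ivy: left subtree has 1 node {bay}, right has 0 { }.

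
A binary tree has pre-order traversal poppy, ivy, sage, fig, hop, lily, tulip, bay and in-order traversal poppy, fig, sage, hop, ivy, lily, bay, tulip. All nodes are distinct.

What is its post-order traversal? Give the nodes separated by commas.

The first element of pre-order is the root; it splits in-order into left and right subtrees.
Root poppy: left subtree has 0 nodes { }, right has 7 {fig, sage, hop, ivy, lily, bay, tulip}.
  Root ivy: left subtree has 3 nodes {fig, sage, hop}, right has 3 {lily, bay, tulip}.
    Root sage: left subtree has 1 node {fig}, right has 1 {hop}.
    Root lily: left subtree has 0 nodes { }, right has 2 {bay, tulip}.
      Root tulip: left subtree has 1 node {bay}, right has 0 { }.

fig, hop, sage, bay, tulip, lily, ivy, poppy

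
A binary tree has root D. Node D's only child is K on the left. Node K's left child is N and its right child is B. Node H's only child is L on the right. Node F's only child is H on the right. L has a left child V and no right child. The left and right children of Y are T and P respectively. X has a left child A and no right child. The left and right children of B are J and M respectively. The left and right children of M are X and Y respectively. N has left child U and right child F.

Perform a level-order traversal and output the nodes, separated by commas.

D, K, N, B, U, F, J, M, H, X, Y, L, A, T, P, V

Level-order visits nodes level by level from the root, left to right within each level.
Level 0: D
Level 1: K
Level 2: N, B
Level 3: U, F, J, M
Level 4: H, X, Y
Level 5: L, A, T, P
Level 6: V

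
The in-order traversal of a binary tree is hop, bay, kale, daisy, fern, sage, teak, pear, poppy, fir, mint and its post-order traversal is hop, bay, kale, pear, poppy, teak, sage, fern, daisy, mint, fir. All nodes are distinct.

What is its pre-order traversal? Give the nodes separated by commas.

The last element of post-order is the root; it splits in-order into left and right subtrees.
Root fir: left subtree has 9 nodes {hop, bay, kale, daisy, fern, sage, teak, pear, poppy}, right has 1 {mint}.
  Root daisy: left subtree has 3 nodes {hop, bay, kale}, right has 5 {fern, sage, teak, pear, poppy}.
    Root kale: left subtree has 2 nodes {hop, bay}, right has 0 { }.
      Root bay: left subtree has 1 node {hop}, right has 0 { }.
    Root fern: left subtree has 0 nodes { }, right has 4 {sage, teak, pear, poppy}.
      Root sage: left subtree has 0 nodes { }, right has 3 {teak, pear, poppy}.
        Root teak: left subtree has 0 nodes { }, right has 2 {pear, poppy}.
          Root poppy: left subtree has 1 node {pear}, right has 0 { }.

fir, daisy, kale, bay, hop, fern, sage, teak, poppy, pear, mint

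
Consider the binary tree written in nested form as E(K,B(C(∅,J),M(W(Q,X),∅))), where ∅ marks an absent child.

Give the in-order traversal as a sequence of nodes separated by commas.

In-order visits the left subtree, then the node, then the right subtree.
At E: go left to K.
  K is a leaf — visit K.
Visit E.
At E: go right to B.
  At B: go left to C.
    At C: no left child.
    Visit C.
    At C: go right to J.
      J is a leaf — visit J.
  Visit B.
  At B: go right to M.
    At M: go left to W.
      At W: go left to Q.
        Q is a leaf — visit Q.
      Visit W.
      At W: go right to X.
        X is a leaf — visit X.
    Visit M.
    At M: no right child.

K, E, C, J, B, Q, W, X, M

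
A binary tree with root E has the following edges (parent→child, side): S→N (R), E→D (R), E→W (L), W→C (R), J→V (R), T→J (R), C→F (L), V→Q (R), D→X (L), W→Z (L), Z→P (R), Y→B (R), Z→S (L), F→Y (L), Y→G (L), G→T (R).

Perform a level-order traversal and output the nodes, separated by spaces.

Level-order visits nodes level by level from the root, left to right within each level.
Level 0: E
Level 1: W, D
Level 2: Z, C, X
Level 3: S, P, F
Level 4: N, Y
Level 5: G, B
Level 6: T
Level 7: J
Level 8: V
Level 9: Q

E W D Z C X S P F N Y G B T J V Q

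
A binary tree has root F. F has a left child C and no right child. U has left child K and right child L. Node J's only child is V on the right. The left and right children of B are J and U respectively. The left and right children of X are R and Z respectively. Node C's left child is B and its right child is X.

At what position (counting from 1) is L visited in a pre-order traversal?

8

Pre-order visits the node, then its left subtree, then its right subtree.
Visit F.
At F: go left to C.
  Visit C.
  At C: go left to B.
    Visit B.
    At B: go left to J.
      Visit J.
      At J: no left child.
      At J: go right to V.
        V is a leaf — visit V.
    At B: go right to U.
      Visit U.
      At U: go left to K.
        K is a leaf — visit K.
      At U: go right to L.
        L is a leaf — visit L.
  At C: go right to X.
    Visit X.
    At X: go left to R.
      R is a leaf — visit R.
    At X: go right to Z.
      Z is a leaf — visit Z.
At F: no right child.
Full pre-order sequence: F, C, B, J, V, U, K, L, X, R, Z.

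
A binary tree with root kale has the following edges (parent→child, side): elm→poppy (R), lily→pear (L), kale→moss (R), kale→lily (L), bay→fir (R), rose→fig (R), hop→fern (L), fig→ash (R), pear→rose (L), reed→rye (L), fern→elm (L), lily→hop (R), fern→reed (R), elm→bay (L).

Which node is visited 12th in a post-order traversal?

hop

Post-order visits the left subtree, then the right subtree, then the node.
At kale: go left to lily.
  At lily: go left to pear.
    At pear: go left to rose.
      At rose: no left child.
      At rose: go right to fig.
        At fig: no left child.
        At fig: go right to ash.
          ash is a leaf — visit ash.
        Visit fig.
      Visit rose.
    At pear: no right child.
    Visit pear.
  At lily: go right to hop.
    At hop: go left to fern.
      At fern: go left to elm.
        At elm: go left to bay.
          At bay: no left child.
          At bay: go right to fir.
            fir is a leaf — visit fir.
          Visit bay.
        At elm: go right to poppy.
          poppy is a leaf — visit poppy.
        Visit elm.
      At fern: go right to reed.
        At reed: go left to rye.
          rye is a leaf — visit rye.
        At reed: no right child.
        Visit reed.
      Visit fern.
    At hop: no right child.
    Visit hop.
  Visit lily.
At kale: go right to moss.
  moss is a leaf — visit moss.
Visit kale.
Full post-order sequence: ash, fig, rose, pear, fir, bay, poppy, elm, rye, reed, fern, hop, lily, moss, kale.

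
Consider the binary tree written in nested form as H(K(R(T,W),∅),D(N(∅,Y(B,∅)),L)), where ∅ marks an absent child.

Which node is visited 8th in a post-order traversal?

Post-order visits the left subtree, then the right subtree, then the node.
At H: go left to K.
  At K: go left to R.
    At R: go left to T.
      T is a leaf — visit T.
    At R: go right to W.
      W is a leaf — visit W.
    Visit R.
  At K: no right child.
  Visit K.
At H: go right to D.
  At D: go left to N.
    At N: no left child.
    At N: go right to Y.
      At Y: go left to B.
        B is a leaf — visit B.
      At Y: no right child.
      Visit Y.
    Visit N.
  At D: go right to L.
    L is a leaf — visit L.
  Visit D.
Visit H.
Full post-order sequence: T, W, R, K, B, Y, N, L, D, H.

L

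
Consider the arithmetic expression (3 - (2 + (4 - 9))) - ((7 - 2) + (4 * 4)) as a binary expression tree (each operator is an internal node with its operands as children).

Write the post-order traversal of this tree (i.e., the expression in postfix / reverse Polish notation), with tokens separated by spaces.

Post-order on an expression tree gives postfix notation: for each operator, emit left operand, right operand, then the operator.

3 2 4 9 - + - 7 2 - 4 4 * + -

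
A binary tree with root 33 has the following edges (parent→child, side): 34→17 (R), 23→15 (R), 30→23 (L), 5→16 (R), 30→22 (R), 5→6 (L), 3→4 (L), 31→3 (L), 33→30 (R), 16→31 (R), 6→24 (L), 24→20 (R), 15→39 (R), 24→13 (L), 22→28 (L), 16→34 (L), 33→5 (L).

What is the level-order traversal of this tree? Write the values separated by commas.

Level-order visits nodes level by level from the root, left to right within each level.
Level 0: 33
Level 1: 5, 30
Level 2: 6, 16, 23, 22
Level 3: 24, 34, 31, 15, 28
Level 4: 13, 20, 17, 3, 39
Level 5: 4

33, 5, 30, 6, 16, 23, 22, 24, 34, 31, 15, 28, 13, 20, 17, 3, 39, 4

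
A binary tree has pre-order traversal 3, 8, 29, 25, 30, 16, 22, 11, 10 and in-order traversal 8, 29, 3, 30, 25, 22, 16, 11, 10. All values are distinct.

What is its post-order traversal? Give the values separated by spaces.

The first element of pre-order is the root; it splits in-order into left and right subtrees.
Root 3: left subtree has 2 nodes {8, 29}, right has 6 {30, 25, 22, 16, 11, 10}.
  Root 8: left subtree has 0 nodes { }, right has 1 {29}.
  Root 25: left subtree has 1 node {30}, right has 4 {22, 16, 11, 10}.
    Root 16: left subtree has 1 node {22}, right has 2 {11, 10}.
      Root 11: left subtree has 0 nodes { }, right has 1 {10}.

29 8 30 22 10 11 16 25 3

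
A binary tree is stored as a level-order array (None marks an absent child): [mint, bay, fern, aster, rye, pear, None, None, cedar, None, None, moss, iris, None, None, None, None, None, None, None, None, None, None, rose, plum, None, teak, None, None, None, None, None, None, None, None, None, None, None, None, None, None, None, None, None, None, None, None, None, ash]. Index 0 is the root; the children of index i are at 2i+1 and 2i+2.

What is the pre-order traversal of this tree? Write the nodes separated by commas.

mint, bay, aster, cedar, rye, fern, pear, moss, rose, ash, plum, iris, teak

Pre-order visits the node, then its left subtree, then its right subtree.
Visit mint.
At mint: go left to bay.
  Visit bay.
  At bay: go left to aster.
    Visit aster.
    At aster: no left child.
    At aster: go right to cedar.
      cedar is a leaf — visit cedar.
  At bay: go right to rye.
    rye is a leaf — visit rye.
At mint: go right to fern.
  Visit fern.
  At fern: go left to pear.
    Visit pear.
    At pear: go left to moss.
      Visit moss.
      At moss: go left to rose.
        Visit rose.
        At rose: no left child.
        At rose: go right to ash.
          ash is a leaf — visit ash.
      At moss: go right to plum.
        plum is a leaf — visit plum.
    At pear: go right to iris.
      Visit iris.
      At iris: no left child.
      At iris: go right to teak.
        teak is a leaf — visit teak.
  At fern: no right child.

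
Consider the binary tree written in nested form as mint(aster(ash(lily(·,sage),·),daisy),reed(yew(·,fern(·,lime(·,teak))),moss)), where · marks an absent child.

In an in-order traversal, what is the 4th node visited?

aster

In-order visits the left subtree, then the node, then the right subtree.
At mint: go left to aster.
  At aster: go left to ash.
    At ash: go left to lily.
      At lily: no left child.
      Visit lily.
      At lily: go right to sage.
        sage is a leaf — visit sage.
    Visit ash.
    At ash: no right child.
  Visit aster.
  At aster: go right to daisy.
    daisy is a leaf — visit daisy.
Visit mint.
At mint: go right to reed.
  At reed: go left to yew.
    At yew: no left child.
    Visit yew.
    At yew: go right to fern.
      At fern: no left child.
      Visit fern.
      At fern: go right to lime.
        At lime: no left child.
        Visit lime.
        At lime: go right to teak.
          teak is a leaf — visit teak.
  Visit reed.
  At reed: go right to moss.
    moss is a leaf — visit moss.
Full in-order sequence: lily, sage, ash, aster, daisy, mint, yew, fern, lime, teak, reed, moss.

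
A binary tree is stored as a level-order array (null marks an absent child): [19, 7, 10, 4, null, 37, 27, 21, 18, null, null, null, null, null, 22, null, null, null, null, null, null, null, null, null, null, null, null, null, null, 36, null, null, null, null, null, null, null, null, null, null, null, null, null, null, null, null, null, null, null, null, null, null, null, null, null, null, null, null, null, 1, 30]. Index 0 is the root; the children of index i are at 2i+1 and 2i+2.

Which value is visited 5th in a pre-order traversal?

Pre-order visits the node, then its left subtree, then its right subtree.
Visit 19.
At 19: go left to 7.
  Visit 7.
  At 7: go left to 4.
    Visit 4.
    At 4: go left to 21.
      21 is a leaf — visit 21.
    At 4: go right to 18.
      18 is a leaf — visit 18.
  At 7: no right child.
At 19: go right to 10.
  Visit 10.
  At 10: go left to 37.
    37 is a leaf — visit 37.
  At 10: go right to 27.
    Visit 27.
    At 27: no left child.
    At 27: go right to 22.
      Visit 22.
      At 22: go left to 36.
        Visit 36.
        At 36: go left to 1.
          1 is a leaf — visit 1.
        At 36: go right to 30.
          30 is a leaf — visit 30.
      At 22: no right child.
Full pre-order sequence: 19, 7, 4, 21, 18, 10, 37, 27, 22, 36, 1, 30.

18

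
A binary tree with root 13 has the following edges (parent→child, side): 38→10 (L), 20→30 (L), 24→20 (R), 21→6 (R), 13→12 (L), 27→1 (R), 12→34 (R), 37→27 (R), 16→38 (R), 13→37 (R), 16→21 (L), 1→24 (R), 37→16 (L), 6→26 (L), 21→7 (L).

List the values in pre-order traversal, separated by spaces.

13 12 34 37 16 21 7 6 26 38 10 27 1 24 20 30

Pre-order visits the node, then its left subtree, then its right subtree.
Visit 13.
At 13: go left to 12.
  Visit 12.
  At 12: no left child.
  At 12: go right to 34.
    34 is a leaf — visit 34.
At 13: go right to 37.
  Visit 37.
  At 37: go left to 16.
    Visit 16.
    At 16: go left to 21.
      Visit 21.
      At 21: go left to 7.
        7 is a leaf — visit 7.
      At 21: go right to 6.
        Visit 6.
        At 6: go left to 26.
          26 is a leaf — visit 26.
        At 6: no right child.
    At 16: go right to 38.
      Visit 38.
      At 38: go left to 10.
        10 is a leaf — visit 10.
      At 38: no right child.
  At 37: go right to 27.
    Visit 27.
    At 27: no left child.
    At 27: go right to 1.
      Visit 1.
      At 1: no left child.
      At 1: go right to 24.
        Visit 24.
        At 24: no left child.
        At 24: go right to 20.
          Visit 20.
          At 20: go left to 30.
            30 is a leaf — visit 30.
          At 20: no right child.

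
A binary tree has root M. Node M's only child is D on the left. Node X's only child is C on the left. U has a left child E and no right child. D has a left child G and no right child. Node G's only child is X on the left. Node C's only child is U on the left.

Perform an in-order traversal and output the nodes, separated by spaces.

In-order visits the left subtree, then the node, then the right subtree.
At M: go left to D.
  At D: go left to G.
    At G: go left to X.
      At X: go left to C.
        At C: go left to U.
          At U: go left to E.
            E is a leaf — visit E.
          Visit U.
          At U: no right child.
        Visit C.
        At C: no right child.
      Visit X.
      At X: no right child.
    Visit G.
    At G: no right child.
  Visit D.
  At D: no right child.
Visit M.
At M: no right child.

E U C X G D M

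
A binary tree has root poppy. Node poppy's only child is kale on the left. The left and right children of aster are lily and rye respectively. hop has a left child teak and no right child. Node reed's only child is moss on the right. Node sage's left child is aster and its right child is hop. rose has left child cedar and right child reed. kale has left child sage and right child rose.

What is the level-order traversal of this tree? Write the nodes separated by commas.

poppy, kale, sage, rose, aster, hop, cedar, reed, lily, rye, teak, moss

Level-order visits nodes level by level from the root, left to right within each level.
Level 0: poppy
Level 1: kale
Level 2: sage, rose
Level 3: aster, hop, cedar, reed
Level 4: lily, rye, teak, moss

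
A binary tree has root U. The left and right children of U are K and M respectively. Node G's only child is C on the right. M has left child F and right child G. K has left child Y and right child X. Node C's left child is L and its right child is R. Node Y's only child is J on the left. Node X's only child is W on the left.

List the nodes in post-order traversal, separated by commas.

J, Y, W, X, K, F, L, R, C, G, M, U

Post-order visits the left subtree, then the right subtree, then the node.
At U: go left to K.
  At K: go left to Y.
    At Y: go left to J.
      J is a leaf — visit J.
    At Y: no right child.
    Visit Y.
  At K: go right to X.
    At X: go left to W.
      W is a leaf — visit W.
    At X: no right child.
    Visit X.
  Visit K.
At U: go right to M.
  At M: go left to F.
    F is a leaf — visit F.
  At M: go right to G.
    At G: no left child.
    At G: go right to C.
      At C: go left to L.
        L is a leaf — visit L.
      At C: go right to R.
        R is a leaf — visit R.
      Visit C.
    Visit G.
  Visit M.
Visit U.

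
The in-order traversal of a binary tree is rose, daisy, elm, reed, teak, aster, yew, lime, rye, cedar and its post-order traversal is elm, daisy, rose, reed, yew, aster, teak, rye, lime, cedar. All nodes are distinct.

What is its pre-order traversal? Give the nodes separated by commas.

cedar, lime, teak, reed, rose, daisy, elm, aster, yew, rye

The last element of post-order is the root; it splits in-order into left and right subtrees.
Root cedar: left subtree has 9 nodes {rose, daisy, elm, reed, teak, aster, yew, lime, rye}, right has 0 { }.
  Root lime: left subtree has 7 nodes {rose, daisy, elm, reed, teak, aster, yew}, right has 1 {rye}.
    Root teak: left subtree has 4 nodes {rose, daisy, elm, reed}, right has 2 {aster, yew}.
      Root reed: left subtree has 3 nodes {rose, daisy, elm}, right has 0 { }.
        Root rose: left subtree has 0 nodes { }, right has 2 {daisy, elm}.
          Root daisy: left subtree has 0 nodes { }, right has 1 {elm}.
      Root aster: left subtree has 0 nodes { }, right has 1 {yew}.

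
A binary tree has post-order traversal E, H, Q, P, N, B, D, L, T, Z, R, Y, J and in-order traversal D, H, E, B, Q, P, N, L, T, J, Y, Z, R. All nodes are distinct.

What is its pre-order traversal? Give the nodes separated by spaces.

J T L D B H E N P Q Y R Z

The last element of post-order is the root; it splits in-order into left and right subtrees.
Root J: left subtree has 9 nodes {D, H, E, B, Q, P, N, L, T}, right has 3 {Y, Z, R}.
  Root T: left subtree has 8 nodes {D, H, E, B, Q, P, N, L}, right has 0 { }.
    Root L: left subtree has 7 nodes {D, H, E, B, Q, P, N}, right has 0 { }.
      Root D: left subtree has 0 nodes { }, right has 6 {H, E, B, Q, P, N}.
        Root B: left subtree has 2 nodes {H, E}, right has 3 {Q, P, N}.
          Root H: left subtree has 0 nodes { }, right has 1 {E}.
          Root N: left subtree has 2 nodes {Q, P}, right has 0 { }.
            Root P: left subtree has 1 node {Q}, right has 0 { }.
  Root Y: left subtree has 0 nodes { }, right has 2 {Z, R}.
    Root R: left subtree has 1 node {Z}, right has 0 { }.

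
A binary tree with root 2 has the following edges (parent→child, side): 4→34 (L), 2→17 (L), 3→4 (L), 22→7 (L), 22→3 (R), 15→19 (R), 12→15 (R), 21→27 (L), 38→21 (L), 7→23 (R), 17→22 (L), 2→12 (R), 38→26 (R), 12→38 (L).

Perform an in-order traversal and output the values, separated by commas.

7, 23, 22, 34, 4, 3, 17, 2, 27, 21, 38, 26, 12, 15, 19

In-order visits the left subtree, then the node, then the right subtree.
At 2: go left to 17.
  At 17: go left to 22.
    At 22: go left to 7.
      At 7: no left child.
      Visit 7.
      At 7: go right to 23.
        23 is a leaf — visit 23.
    Visit 22.
    At 22: go right to 3.
      At 3: go left to 4.
        At 4: go left to 34.
          34 is a leaf — visit 34.
        Visit 4.
        At 4: no right child.
      Visit 3.
      At 3: no right child.
  Visit 17.
  At 17: no right child.
Visit 2.
At 2: go right to 12.
  At 12: go left to 38.
    At 38: go left to 21.
      At 21: go left to 27.
        27 is a leaf — visit 27.
      Visit 21.
      At 21: no right child.
    Visit 38.
    At 38: go right to 26.
      26 is a leaf — visit 26.
  Visit 12.
  At 12: go right to 15.
    At 15: no left child.
    Visit 15.
    At 15: go right to 19.
      19 is a leaf — visit 19.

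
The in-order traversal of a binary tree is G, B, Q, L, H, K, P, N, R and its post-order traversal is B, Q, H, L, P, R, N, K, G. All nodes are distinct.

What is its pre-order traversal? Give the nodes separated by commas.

The last element of post-order is the root; it splits in-order into left and right subtrees.
Root G: left subtree has 0 nodes { }, right has 8 {B, Q, L, H, K, P, N, R}.
  Root K: left subtree has 4 nodes {B, Q, L, H}, right has 3 {P, N, R}.
    Root L: left subtree has 2 nodes {B, Q}, right has 1 {H}.
      Root Q: left subtree has 1 node {B}, right has 0 { }.
    Root N: left subtree has 1 node {P}, right has 1 {R}.

G, K, L, Q, B, H, N, P, R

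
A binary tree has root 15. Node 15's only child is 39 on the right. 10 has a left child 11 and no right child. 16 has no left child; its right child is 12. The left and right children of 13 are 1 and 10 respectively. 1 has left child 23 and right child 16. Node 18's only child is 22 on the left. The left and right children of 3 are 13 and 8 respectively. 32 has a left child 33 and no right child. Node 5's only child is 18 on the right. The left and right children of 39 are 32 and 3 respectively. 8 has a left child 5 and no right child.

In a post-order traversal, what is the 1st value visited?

33

Post-order visits the left subtree, then the right subtree, then the node.
At 15: no left child.
At 15: go right to 39.
  At 39: go left to 32.
    At 32: go left to 33.
      33 is a leaf — visit 33.
    At 32: no right child.
    Visit 32.
  At 39: go right to 3.
    At 3: go left to 13.
      At 13: go left to 1.
        At 1: go left to 23.
          23 is a leaf — visit 23.
        At 1: go right to 16.
          At 16: no left child.
          At 16: go right to 12.
            12 is a leaf — visit 12.
          Visit 16.
        Visit 1.
      At 13: go right to 10.
        At 10: go left to 11.
          11 is a leaf — visit 11.
        At 10: no right child.
        Visit 10.
      Visit 13.
    At 3: go right to 8.
      At 8: go left to 5.
        At 5: no left child.
        At 5: go right to 18.
          At 18: go left to 22.
            22 is a leaf — visit 22.
          At 18: no right child.
          Visit 18.
        Visit 5.
      At 8: no right child.
      Visit 8.
    Visit 3.
  Visit 39.
Visit 15.
Full post-order sequence: 33, 32, 23, 12, 16, 1, 11, 10, 13, 22, 18, 5, 8, 3, 39, 15.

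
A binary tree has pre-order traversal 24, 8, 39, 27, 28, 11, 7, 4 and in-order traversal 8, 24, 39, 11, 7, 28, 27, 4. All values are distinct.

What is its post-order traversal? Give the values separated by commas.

The first element of pre-order is the root; it splits in-order into left and right subtrees.
Root 24: left subtree has 1 node {8}, right has 6 {39, 11, 7, 28, 27, 4}.
  Root 39: left subtree has 0 nodes { }, right has 5 {11, 7, 28, 27, 4}.
    Root 27: left subtree has 3 nodes {11, 7, 28}, right has 1 {4}.
      Root 28: left subtree has 2 nodes {11, 7}, right has 0 { }.
        Root 11: left subtree has 0 nodes { }, right has 1 {7}.

8, 7, 11, 28, 4, 27, 39, 24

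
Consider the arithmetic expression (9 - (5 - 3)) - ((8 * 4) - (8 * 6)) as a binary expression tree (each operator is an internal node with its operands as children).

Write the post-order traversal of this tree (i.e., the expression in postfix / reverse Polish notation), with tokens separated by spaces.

Post-order on an expression tree gives postfix notation: for each operator, emit left operand, right operand, then the operator.

9 5 3 - - 8 4 * 8 6 * - -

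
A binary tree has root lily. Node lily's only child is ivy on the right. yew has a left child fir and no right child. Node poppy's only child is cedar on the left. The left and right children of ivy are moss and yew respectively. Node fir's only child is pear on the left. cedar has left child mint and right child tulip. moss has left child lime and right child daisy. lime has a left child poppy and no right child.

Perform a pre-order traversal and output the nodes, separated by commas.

lily, ivy, moss, lime, poppy, cedar, mint, tulip, daisy, yew, fir, pear

Pre-order visits the node, then its left subtree, then its right subtree.
Visit lily.
At lily: no left child.
At lily: go right to ivy.
  Visit ivy.
  At ivy: go left to moss.
    Visit moss.
    At moss: go left to lime.
      Visit lime.
      At lime: go left to poppy.
        Visit poppy.
        At poppy: go left to cedar.
          Visit cedar.
          At cedar: go left to mint.
            mint is a leaf — visit mint.
          At cedar: go right to tulip.
            tulip is a leaf — visit tulip.
        At poppy: no right child.
      At lime: no right child.
    At moss: go right to daisy.
      daisy is a leaf — visit daisy.
  At ivy: go right to yew.
    Visit yew.
    At yew: go left to fir.
      Visit fir.
      At fir: go left to pear.
        pear is a leaf — visit pear.
      At fir: no right child.
    At yew: no right child.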